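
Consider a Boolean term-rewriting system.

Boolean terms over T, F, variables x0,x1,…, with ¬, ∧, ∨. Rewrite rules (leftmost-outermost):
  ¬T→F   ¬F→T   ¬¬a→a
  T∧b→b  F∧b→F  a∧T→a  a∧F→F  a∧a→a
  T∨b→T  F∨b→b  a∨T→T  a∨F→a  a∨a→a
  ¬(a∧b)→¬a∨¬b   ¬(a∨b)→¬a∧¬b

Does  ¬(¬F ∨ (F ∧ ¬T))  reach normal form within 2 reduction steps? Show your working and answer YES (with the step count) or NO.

  start: ¬(¬F ∨ (F ∧ ¬T))
  [1] ¬¬F ∧ ¬(F ∧ ¬T)
  [2] F ∧ ¬(F ∧ ¬T)

Answer: NO — after 2 steps the term is F ∧ ¬(F ∧ ¬T), not yet normal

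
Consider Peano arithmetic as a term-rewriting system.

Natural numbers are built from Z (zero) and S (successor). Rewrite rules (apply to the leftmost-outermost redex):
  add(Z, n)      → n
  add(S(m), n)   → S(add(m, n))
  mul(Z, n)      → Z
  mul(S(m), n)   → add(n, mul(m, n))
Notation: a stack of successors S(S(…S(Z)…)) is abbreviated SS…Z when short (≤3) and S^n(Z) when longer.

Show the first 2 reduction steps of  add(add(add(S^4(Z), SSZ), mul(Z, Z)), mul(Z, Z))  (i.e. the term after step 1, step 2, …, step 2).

  start: add(add(add(S^4(Z), SSZ), mul(Z, Z)), mul(Z, Z))
  [1] add(add(S(add(SSSZ, SSZ)), mul(Z, Z)), mul(Z, Z))
  [2] add(S(add(add(SSSZ, SSZ), mul(Z, Z))), mul(Z, Z))

Answer: after 2 steps: add(S(add(add(SSSZ, SSZ), mul(Z, Z))), mul(Z, Z))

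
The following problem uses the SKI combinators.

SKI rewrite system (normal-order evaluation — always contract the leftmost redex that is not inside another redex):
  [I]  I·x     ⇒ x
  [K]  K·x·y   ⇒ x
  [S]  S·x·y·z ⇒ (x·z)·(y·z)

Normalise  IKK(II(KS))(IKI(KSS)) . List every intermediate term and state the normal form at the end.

Answer: normal form = KI  (in 4 steps)

Reduction:
  start: IKK(II(KS))(IKI(KSS))
  →1  KK(II(KS))(IKI(KSS))
  →2  K(IKI(KSS))
  →3  K(KI(KSS))
  →4  KI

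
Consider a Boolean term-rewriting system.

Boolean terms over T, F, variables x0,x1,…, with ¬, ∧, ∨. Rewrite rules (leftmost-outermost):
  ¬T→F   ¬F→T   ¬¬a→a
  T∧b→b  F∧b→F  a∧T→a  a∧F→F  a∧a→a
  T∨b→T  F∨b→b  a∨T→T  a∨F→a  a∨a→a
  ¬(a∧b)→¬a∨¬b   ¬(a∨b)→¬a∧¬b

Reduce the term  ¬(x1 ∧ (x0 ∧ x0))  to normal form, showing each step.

  start: ¬(x1 ∧ (x0 ∧ x0))
  step 1: ¬x1 ∨ ¬(x0 ∧ x0)
  step 2: ¬x1 ∨ (¬x0 ∨ ¬x0)
  step 3: ¬x1 ∨ ¬x0

Answer: normal form = ¬x1 ∨ ¬x0  (in 3 steps)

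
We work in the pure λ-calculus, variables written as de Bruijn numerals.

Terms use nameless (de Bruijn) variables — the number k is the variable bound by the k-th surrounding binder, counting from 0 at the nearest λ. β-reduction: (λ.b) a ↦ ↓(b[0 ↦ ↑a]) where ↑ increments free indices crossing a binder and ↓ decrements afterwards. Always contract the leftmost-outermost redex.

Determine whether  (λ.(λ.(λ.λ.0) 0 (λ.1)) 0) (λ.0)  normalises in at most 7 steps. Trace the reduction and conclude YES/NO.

Answer: YES — reaches normal form λ.λ.0 in 4 ≤ 7 steps

Reduction:
  start: (λ.(λ.(λ.λ.0) 0 (λ.1)) 0) (λ.0)
  step 1: (λ.(λ.λ.0) 0 (λ.1)) (λ.0)
  step 2: (λ.λ.0) (λ.0) (λ.λ.0)
  step 3: (λ.0) (λ.λ.0)
  step 4: λ.λ.0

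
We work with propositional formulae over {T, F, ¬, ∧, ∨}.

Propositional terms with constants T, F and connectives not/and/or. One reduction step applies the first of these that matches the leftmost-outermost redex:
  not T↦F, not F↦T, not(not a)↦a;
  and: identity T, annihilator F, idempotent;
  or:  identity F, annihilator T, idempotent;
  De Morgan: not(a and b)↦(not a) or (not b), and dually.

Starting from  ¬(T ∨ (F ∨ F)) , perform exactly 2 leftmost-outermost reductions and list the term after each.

  start: ¬(T ∨ (F ∨ F))
  →1  ¬T ∧ ¬(F ∨ F)
  →2  F ∧ ¬(F ∨ F)

Answer: after 2 steps: F ∧ ¬(F ∨ F)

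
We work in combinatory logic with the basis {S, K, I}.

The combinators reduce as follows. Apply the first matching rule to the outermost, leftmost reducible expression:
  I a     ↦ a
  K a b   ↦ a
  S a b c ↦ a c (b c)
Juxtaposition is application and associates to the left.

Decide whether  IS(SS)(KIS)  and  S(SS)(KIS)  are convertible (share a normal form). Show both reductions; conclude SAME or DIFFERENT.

Term A:
  start: IS(SS)(KIS)
  →1  S(SS)(KIS)
  →2  S(SS)I

Term B:
  start: S(SS)(KIS)
  →1  S(SS)I

Answer: SAME — A ⇓ S(SS)I, B ⇓ S(SS)I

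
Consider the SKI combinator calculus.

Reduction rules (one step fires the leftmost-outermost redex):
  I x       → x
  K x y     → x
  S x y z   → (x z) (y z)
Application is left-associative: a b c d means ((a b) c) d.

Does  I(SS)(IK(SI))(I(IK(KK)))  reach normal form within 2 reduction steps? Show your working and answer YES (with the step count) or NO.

Answer: NO — after 2 steps the term is S(I(IK(KK)))(IK(SI)(I(IK(KK)))), not yet normal

Reduction:
  start: I(SS)(IK(SI))(I(IK(KK)))
  →1  SS(IK(SI))(I(IK(KK)))
  →2  S(I(IK(KK)))(IK(SI)(I(IK(KK))))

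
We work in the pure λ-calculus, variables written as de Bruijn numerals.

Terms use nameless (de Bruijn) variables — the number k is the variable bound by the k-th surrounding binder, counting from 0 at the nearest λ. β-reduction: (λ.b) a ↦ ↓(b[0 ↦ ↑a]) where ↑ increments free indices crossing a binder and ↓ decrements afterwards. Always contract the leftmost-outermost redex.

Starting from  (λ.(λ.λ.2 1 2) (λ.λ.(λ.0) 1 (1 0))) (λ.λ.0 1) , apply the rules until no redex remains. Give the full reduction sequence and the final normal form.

Answer: normal form = λ.λ.0 (λ.λ.1 (1 0))  (in 6 steps)

Derivation:
  start: (λ.(λ.λ.2 1 2) (λ.λ.(λ.0) 1 (1 0))) (λ.λ.0 1)
  [1] (λ.λ.(λ.λ.0 1) 1 (λ.λ.0 1)) (λ.λ.(λ.0) 1 (1 0))
  [2] λ.(λ.λ.0 1) (λ.λ.(λ.0) 1 (1 0)) (λ.λ.0 1)
  [3] λ.(λ.0 (λ.λ.(λ.0) 1 (1 0))) (λ.λ.0 1)
  [4] λ.(λ.λ.0 1) (λ.λ.(λ.0) 1 (1 0))
  [5] λ.λ.0 (λ.λ.(λ.0) 1 (1 0))
  [6] λ.λ.0 (λ.λ.1 (1 0))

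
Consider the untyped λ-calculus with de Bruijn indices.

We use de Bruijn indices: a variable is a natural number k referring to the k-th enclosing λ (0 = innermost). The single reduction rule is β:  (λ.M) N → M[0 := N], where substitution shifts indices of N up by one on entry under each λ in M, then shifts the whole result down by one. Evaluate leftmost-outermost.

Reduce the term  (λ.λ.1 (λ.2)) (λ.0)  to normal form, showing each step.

  start: (λ.λ.1 (λ.2)) (λ.0)
  →1  λ.(λ.0) (λ.λ.0)
  →2  λ.λ.λ.0

Answer: normal form = λ.λ.λ.0  (in 2 steps)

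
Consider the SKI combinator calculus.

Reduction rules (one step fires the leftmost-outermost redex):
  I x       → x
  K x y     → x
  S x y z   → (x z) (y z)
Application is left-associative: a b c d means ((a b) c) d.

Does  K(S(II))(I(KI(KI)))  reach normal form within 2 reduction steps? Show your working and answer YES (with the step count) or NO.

Answer: YES — reaches normal form SI in 2 ≤ 2 steps

Working:
  start: K(S(II))(I(KI(KI)))
  [1] S(II)
  [2] SI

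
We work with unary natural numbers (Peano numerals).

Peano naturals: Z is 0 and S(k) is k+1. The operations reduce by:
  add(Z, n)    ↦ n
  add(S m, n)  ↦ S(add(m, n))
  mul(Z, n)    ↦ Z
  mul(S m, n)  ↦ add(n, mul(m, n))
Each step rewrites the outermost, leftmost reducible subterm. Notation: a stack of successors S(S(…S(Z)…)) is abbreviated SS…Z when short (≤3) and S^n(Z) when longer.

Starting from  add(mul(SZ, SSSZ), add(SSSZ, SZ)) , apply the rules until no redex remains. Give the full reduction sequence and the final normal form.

Answer: normal form = S^7(Z)  (in 14 steps)

Working:
  start: add(mul(SZ, SSSZ), add(SSSZ, SZ))
  [1] add(add(SSSZ, mul(Z, SSSZ)), add(SSSZ, SZ))
  [2] add(S(add(SSZ, mul(Z, SSSZ))), add(SSSZ, SZ))
  [3] S(add(add(SSZ, mul(Z, SSSZ)), add(SSSZ, SZ)))
  [4] S(add(S(add(SZ, mul(Z, SSSZ))), add(SSSZ, SZ)))
  [5] S(S(add(add(SZ, mul(Z, SSSZ)), add(SSSZ, SZ))))
  [6] S(S(add(S(add(Z, mul(Z, SSSZ))), add(SSSZ, SZ))))
  [7] S(S(S(add(add(Z, mul(Z, SSSZ)), add(SSSZ, SZ)))))
  [8] S(S(S(add(mul(Z, SSSZ), add(SSSZ, SZ)))))
  [9] S(S(S(add(Z, add(SSSZ, SZ)))))
  [10] S(S(S(add(SSSZ, SZ))))
  [11] S(S(S(S(add(SSZ, SZ)))))
  [12] S(S(S(S(S(add(SZ, SZ))))))
  [13] S(S(S(S(S(S(add(Z, SZ)))))))
  [14] S^7(Z)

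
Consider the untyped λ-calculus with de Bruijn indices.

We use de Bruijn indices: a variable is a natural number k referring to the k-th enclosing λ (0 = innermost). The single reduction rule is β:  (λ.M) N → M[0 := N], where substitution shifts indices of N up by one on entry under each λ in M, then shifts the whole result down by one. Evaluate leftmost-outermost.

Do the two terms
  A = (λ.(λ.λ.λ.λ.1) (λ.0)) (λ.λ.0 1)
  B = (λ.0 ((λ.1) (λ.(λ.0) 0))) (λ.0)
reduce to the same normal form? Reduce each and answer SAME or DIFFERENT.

Answer: DIFFERENT — A ⇓ λ.λ.λ.1, B ⇓ λ.0

Reduction:
Term A:
  start: (λ.(λ.λ.λ.λ.1) (λ.0)) (λ.λ.0 1)
  [1] (λ.λ.λ.λ.1) (λ.0)
  [2] λ.λ.λ.1

Term B:
  start: (λ.0 ((λ.1) (λ.(λ.0) 0))) (λ.0)
  [1] (λ.0) ((λ.λ.0) (λ.(λ.0) 0))
  [2] (λ.λ.0) (λ.(λ.0) 0)
  [3] λ.0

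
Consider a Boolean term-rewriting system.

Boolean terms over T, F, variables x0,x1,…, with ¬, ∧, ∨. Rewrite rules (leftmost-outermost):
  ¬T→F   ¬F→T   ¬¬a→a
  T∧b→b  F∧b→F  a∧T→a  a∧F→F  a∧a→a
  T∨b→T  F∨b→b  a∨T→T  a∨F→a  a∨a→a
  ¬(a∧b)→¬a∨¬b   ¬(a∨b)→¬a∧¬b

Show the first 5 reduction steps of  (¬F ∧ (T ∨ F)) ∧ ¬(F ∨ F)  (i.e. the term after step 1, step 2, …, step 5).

  start: (¬F ∧ (T ∨ F)) ∧ ¬(F ∨ F)
  →1  (T ∧ (T ∨ F)) ∧ ¬(F ∨ F)
  →2  (T ∨ F) ∧ ¬(F ∨ F)
  →3  T ∧ ¬(F ∨ F)
  →4  ¬(F ∨ F)
  →5  ¬F ∧ ¬F

Answer: after 5 steps: ¬F ∧ ¬F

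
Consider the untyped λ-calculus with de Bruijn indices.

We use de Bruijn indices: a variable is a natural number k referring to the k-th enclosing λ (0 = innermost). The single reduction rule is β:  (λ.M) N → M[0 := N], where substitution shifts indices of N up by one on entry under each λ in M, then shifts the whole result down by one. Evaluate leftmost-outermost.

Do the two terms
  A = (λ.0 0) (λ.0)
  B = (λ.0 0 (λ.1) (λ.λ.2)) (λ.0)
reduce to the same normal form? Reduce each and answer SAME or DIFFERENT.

Answer: SAME — A ⇓ λ.0, B ⇓ λ.0

Working:
Term A:
  start: (λ.0 0) (λ.0)
  step 1: (λ.0) (λ.0)
  step 2: λ.0

Term B:
  start: (λ.0 0 (λ.1) (λ.λ.2)) (λ.0)
  step 1: (λ.0) (λ.0) (λ.λ.0) (λ.λ.λ.0)
  step 2: (λ.0) (λ.λ.0) (λ.λ.λ.0)
  step 3: (λ.λ.0) (λ.λ.λ.0)
  step 4: λ.0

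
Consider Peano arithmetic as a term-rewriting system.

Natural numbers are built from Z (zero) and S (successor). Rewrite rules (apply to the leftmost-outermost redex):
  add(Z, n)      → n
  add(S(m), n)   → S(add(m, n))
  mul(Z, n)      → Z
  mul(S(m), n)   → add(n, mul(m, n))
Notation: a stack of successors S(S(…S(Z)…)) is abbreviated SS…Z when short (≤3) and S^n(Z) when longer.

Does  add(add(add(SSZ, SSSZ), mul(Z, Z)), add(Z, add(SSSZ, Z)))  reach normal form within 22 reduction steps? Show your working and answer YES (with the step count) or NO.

  start: add(add(add(SSZ, SSSZ), mul(Z, Z)), add(Z, add(SSSZ, Z)))
  step 1: add(add(S(add(SZ, SSSZ)), mul(Z, Z)), add(Z, add(SSSZ, Z)))
  step 2: add(S(add(add(SZ, SSSZ), mul(Z, Z))), add(Z, add(SSSZ, Z)))
  step 3: S(add(add(add(SZ, SSSZ), mul(Z, Z)), add(Z, add(SSSZ, Z))))
  step 4: S(add(add(S(add(Z, SSSZ)), mul(Z, Z)), add(Z, add(SSSZ, Z))))
  step 5: S(add(S(add(add(Z, SSSZ), mul(Z, Z))), add(Z, add(SSSZ, Z))))
  step 6: S(S(add(add(add(Z, SSSZ), mul(Z, Z)), add(Z, add(SSSZ, Z)))))
  step 7: S(S(add(add(SSSZ, mul(Z, Z)), add(Z, add(SSSZ, Z)))))
  step 8: S(S(add(S(add(SSZ, mul(Z, Z))), add(Z, add(SSSZ, Z)))))
  step 9: S(S(S(add(add(SSZ, mul(Z, Z)), add(Z, add(SSSZ, Z))))))
  step 10: S(S(S(add(S(add(SZ, mul(Z, Z))), add(Z, add(SSSZ, Z))))))
  step 11: S(S(S(S(add(add(SZ, mul(Z, Z)), add(Z, add(SSSZ, Z)))))))
  step 12: S(S(S(S(add(S(add(Z, mul(Z, Z))), add(Z, add(SSSZ, Z)))))))
  step 13: S(S(S(S(S(add(add(Z, mul(Z, Z)), add(Z, add(SSSZ, Z))))))))
  step 14: S(S(S(S(S(add(mul(Z, Z), add(Z, add(SSSZ, Z))))))))
  step 15: S(S(S(S(S(add(Z, add(Z, add(SSSZ, Z))))))))
  step 16: S(S(S(S(S(add(Z, add(SSSZ, Z)))))))
  step 17: S(S(S(S(S(add(SSSZ, Z))))))
  step 18: S(S(S(S(S(S(add(SSZ, Z)))))))
  step 19: S(S(S(S(S(S(S(add(SZ, Z))))))))
  step 20: S(S(S(S(S(S(S(S(add(Z, Z)))))))))
  step 21: S^8(Z)

Answer: YES — reaches normal form S^8(Z) in 21 ≤ 22 steps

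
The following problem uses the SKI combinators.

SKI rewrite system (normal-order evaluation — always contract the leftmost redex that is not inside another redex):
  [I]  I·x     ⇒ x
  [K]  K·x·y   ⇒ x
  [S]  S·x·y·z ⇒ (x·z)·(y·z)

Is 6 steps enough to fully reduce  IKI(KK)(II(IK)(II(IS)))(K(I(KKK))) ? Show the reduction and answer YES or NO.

  start: IKI(KK)(II(IK)(II(IS)))(K(I(KKK)))
  [1] KI(KK)(II(IK)(II(IS)))(K(I(KKK)))
  [2] I(II(IK)(II(IS)))(K(I(KKK)))
  [3] II(IK)(II(IS))(K(I(KKK)))
  [4] I(IK)(II(IS))(K(I(KKK)))
  [5] IK(II(IS))(K(I(KKK)))
  [6] K(II(IS))(K(I(KKK)))

Answer: NO — after 6 steps the term is K(II(IS))(K(I(KKK))), not yet normal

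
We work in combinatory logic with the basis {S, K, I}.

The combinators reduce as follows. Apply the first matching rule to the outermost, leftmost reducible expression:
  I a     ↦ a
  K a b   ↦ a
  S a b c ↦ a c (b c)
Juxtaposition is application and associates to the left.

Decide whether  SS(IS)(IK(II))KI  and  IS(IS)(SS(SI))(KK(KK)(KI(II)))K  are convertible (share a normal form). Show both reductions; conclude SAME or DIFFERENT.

Term A:
  start: SS(IS)(IK(II))KI
  step 1: S(IK(II))(IS(IK(II)))KI
  step 2: IK(II)K(IS(IK(II))K)I
  step 3: K(II)K(IS(IK(II))K)I
  step 4: II(IS(IK(II))K)I
  step 5: I(IS(IK(II))K)I
  step 6: IS(IK(II))KI
  step 7: S(IK(II))KI
  step 8: IK(II)I(KI)
  step 9: K(II)I(KI)
  step 10: II(KI)
  step 11: I(KI)
  step 12: KI

Term B:
  start: IS(IS)(SS(SI))(KK(KK)(KI(II)))K
  step 1: S(IS)(SS(SI))(KK(KK)(KI(II)))K
  step 2: IS(KK(KK)(KI(II)))(SS(SI)(KK(KK)(KI(II))))K
  step 3: S(KK(KK)(KI(II)))(SS(SI)(KK(KK)(KI(II))))K
  step 4: KK(KK)(KI(II))K(SS(SI)(KK(KK)(KI(II)))K)
  step 5: K(KI(II))K(SS(SI)(KK(KK)(KI(II)))K)
  step 6: KI(II)(SS(SI)(KK(KK)(KI(II)))K)
  step 7: I(SS(SI)(KK(KK)(KI(II)))K)
  step 8: SS(SI)(KK(KK)(KI(II)))K
  step 9: S(KK(KK)(KI(II)))(SI(KK(KK)(KI(II))))K
  step 10: KK(KK)(KI(II))K(SI(KK(KK)(KI(II)))K)
  step 11: K(KI(II))K(SI(KK(KK)(KI(II)))K)
  step 12: KI(II)(SI(KK(KK)(KI(II)))K)
  step 13: I(SI(KK(KK)(KI(II)))K)
  step 14: SI(KK(KK)(KI(II)))K
  step 15: IK(KK(KK)(KI(II))K)
  step 16: K(KK(KK)(KI(II))K)
  step 17: K(K(KI(II))K)
  step 18: K(KI(II))
  step 19: KI

Answer: SAME — A ⇓ KI, B ⇓ KI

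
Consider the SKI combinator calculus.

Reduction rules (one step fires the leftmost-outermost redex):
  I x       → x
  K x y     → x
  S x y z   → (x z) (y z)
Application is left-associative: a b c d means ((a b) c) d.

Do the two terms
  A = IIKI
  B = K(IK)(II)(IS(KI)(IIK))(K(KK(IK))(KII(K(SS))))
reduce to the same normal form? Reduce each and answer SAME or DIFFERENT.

Term A:
  start: IIKI
  step 1: IKI
  step 2: KI

Term B:
  start: K(IK)(II)(IS(KI)(IIK))(K(KK(IK))(KII(K(SS))))
  step 1: IK(IS(KI)(IIK))(K(KK(IK))(KII(K(SS))))
  step 2: K(IS(KI)(IIK))(K(KK(IK))(KII(K(SS))))
  step 3: IS(KI)(IIK)
  step 4: S(KI)(IIK)
  step 5: S(KI)(IK)
  step 6: S(KI)K

Answer: DIFFERENT — A ⇓ KI, B ⇓ S(KI)K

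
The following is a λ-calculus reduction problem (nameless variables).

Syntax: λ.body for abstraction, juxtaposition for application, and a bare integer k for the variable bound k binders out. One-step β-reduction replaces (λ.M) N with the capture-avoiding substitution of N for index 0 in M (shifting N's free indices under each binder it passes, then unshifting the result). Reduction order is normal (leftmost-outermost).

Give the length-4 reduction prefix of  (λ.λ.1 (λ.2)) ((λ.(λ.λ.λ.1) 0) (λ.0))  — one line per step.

Answer: after 4 steps: λ.λ.λ.(λ.(λ.λ.λ.1) 0) (λ.0)

Reduction:
  start: (λ.λ.1 (λ.2)) ((λ.(λ.λ.λ.1) 0) (λ.0))
  step 1: λ.(λ.(λ.λ.λ.1) 0) (λ.0) (λ.(λ.(λ.λ.λ.1) 0) (λ.0))
  step 2: λ.(λ.λ.λ.1) (λ.0) (λ.(λ.(λ.λ.λ.1) 0) (λ.0))
  step 3: λ.(λ.λ.1) (λ.(λ.(λ.λ.λ.1) 0) (λ.0))
  step 4: λ.λ.λ.(λ.(λ.λ.λ.1) 0) (λ.0)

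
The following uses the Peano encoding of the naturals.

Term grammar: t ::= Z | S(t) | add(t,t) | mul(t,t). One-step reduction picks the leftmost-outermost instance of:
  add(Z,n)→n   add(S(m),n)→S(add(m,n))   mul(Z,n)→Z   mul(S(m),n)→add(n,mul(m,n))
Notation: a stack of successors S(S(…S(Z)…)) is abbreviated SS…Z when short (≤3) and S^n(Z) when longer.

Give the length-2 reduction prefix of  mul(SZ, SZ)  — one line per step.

Answer: after 2 steps: S(add(Z, mul(Z, SZ)))

Reduction:
  start: mul(SZ, SZ)
  step 1: add(SZ, mul(Z, SZ))
  step 2: S(add(Z, mul(Z, SZ)))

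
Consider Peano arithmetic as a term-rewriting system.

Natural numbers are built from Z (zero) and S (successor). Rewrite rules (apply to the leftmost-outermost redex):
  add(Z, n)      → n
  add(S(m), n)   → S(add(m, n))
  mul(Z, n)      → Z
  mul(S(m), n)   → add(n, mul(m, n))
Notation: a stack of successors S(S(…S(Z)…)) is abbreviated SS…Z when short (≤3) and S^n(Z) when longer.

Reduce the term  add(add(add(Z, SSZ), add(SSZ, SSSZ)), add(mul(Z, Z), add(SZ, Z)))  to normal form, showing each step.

Answer: normal form = S^8(Z)  (in 19 steps)

Derivation:
  start: add(add(add(Z, SSZ), add(SSZ, SSSZ)), add(mul(Z, Z), add(SZ, Z)))
  step 1: add(add(SSZ, add(SSZ, SSSZ)), add(mul(Z, Z), add(SZ, Z)))
  step 2: add(S(add(SZ, add(SSZ, SSSZ))), add(mul(Z, Z), add(SZ, Z)))
  step 3: S(add(add(SZ, add(SSZ, SSSZ)), add(mul(Z, Z), add(SZ, Z))))
  step 4: S(add(S(add(Z, add(SSZ, SSSZ))), add(mul(Z, Z), add(SZ, Z))))
  step 5: S(S(add(add(Z, add(SSZ, SSSZ)), add(mul(Z, Z), add(SZ, Z)))))
  step 6: S(S(add(add(SSZ, SSSZ), add(mul(Z, Z), add(SZ, Z)))))
  step 7: S(S(add(S(add(SZ, SSSZ)), add(mul(Z, Z), add(SZ, Z)))))
  step 8: S(S(S(add(add(SZ, SSSZ), add(mul(Z, Z), add(SZ, Z))))))
  step 9: S(S(S(add(S(add(Z, SSSZ)), add(mul(Z, Z), add(SZ, Z))))))
  step 10: S(S(S(S(add(add(Z, SSSZ), add(mul(Z, Z), add(SZ, Z)))))))
  step 11: S(S(S(S(add(SSSZ, add(mul(Z, Z), add(SZ, Z)))))))
  step 12: S(S(S(S(S(add(SSZ, add(mul(Z, Z), add(SZ, Z))))))))
  step 13: S(S(S(S(S(S(add(SZ, add(mul(Z, Z), add(SZ, Z)))))))))
  step 14: S(S(S(S(S(S(S(add(Z, add(mul(Z, Z), add(SZ, Z))))))))))
  step 15: S(S(S(S(S(S(S(add(mul(Z, Z), add(SZ, Z)))))))))
  step 16: S(S(S(S(S(S(S(add(Z, add(SZ, Z)))))))))
  step 17: S(S(S(S(S(S(S(add(SZ, Z))))))))
  step 18: S(S(S(S(S(S(S(S(add(Z, Z)))))))))
  step 19: S^8(Z)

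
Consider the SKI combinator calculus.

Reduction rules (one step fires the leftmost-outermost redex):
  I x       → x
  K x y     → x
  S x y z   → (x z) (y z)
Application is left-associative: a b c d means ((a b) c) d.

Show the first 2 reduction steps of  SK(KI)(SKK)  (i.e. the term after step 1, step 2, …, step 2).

  start: SK(KI)(SKK)
  step 1: K(SKK)(KI(SKK))
  step 2: SKK

Answer: after 2 steps: SKK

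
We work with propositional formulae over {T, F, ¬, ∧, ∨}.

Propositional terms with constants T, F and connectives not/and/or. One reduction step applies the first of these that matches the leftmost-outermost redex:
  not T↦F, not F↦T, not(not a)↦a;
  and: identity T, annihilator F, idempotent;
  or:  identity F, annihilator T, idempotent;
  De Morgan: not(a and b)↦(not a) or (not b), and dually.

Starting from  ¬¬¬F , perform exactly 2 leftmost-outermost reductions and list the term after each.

  start: ¬¬¬F
  step 1: ¬F
  step 2: T

Answer: after 2 steps: T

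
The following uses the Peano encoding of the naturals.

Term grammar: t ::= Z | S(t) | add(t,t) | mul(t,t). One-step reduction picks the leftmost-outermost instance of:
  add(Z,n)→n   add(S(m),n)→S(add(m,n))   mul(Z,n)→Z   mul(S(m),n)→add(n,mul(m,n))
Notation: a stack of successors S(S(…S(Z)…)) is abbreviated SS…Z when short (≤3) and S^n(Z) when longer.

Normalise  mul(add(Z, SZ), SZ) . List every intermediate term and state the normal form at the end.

  start: mul(add(Z, SZ), SZ)
  [1] mul(SZ, SZ)
  [2] add(SZ, mul(Z, SZ))
  [3] S(add(Z, mul(Z, SZ)))
  [4] S(mul(Z, SZ))
  [5] SZ

Answer: normal form = SZ  (in 5 steps)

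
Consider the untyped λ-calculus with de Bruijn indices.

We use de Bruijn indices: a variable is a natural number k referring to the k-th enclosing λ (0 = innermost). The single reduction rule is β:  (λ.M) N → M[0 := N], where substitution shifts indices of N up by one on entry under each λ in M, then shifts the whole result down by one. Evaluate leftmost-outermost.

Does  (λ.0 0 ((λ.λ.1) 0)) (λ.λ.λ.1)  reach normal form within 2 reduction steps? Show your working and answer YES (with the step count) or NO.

  start: (λ.0 0 ((λ.λ.1) 0)) (λ.λ.λ.1)
  step 1: (λ.λ.λ.1) (λ.λ.λ.1) ((λ.λ.1) (λ.λ.λ.1))
  step 2: (λ.λ.1) ((λ.λ.1) (λ.λ.λ.1))

Answer: NO — after 2 steps the term is (λ.λ.1) ((λ.λ.1) (λ.λ.λ.1)), not yet normal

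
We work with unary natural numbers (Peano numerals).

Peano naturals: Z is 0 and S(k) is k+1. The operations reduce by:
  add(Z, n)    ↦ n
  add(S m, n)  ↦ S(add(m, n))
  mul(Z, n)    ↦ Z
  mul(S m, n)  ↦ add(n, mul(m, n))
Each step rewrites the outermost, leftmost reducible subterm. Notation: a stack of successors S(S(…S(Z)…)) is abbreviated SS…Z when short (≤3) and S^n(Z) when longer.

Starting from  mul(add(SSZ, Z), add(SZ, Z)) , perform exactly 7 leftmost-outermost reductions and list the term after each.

  start: mul(add(SSZ, Z), add(SZ, Z))
  step 1: mul(S(add(SZ, Z)), add(SZ, Z))
  step 2: add(add(SZ, Z), mul(add(SZ, Z), add(SZ, Z)))
  step 3: add(S(add(Z, Z)), mul(add(SZ, Z), add(SZ, Z)))
  step 4: S(add(add(Z, Z), mul(add(SZ, Z), add(SZ, Z))))
  step 5: S(add(Z, mul(add(SZ, Z), add(SZ, Z))))
  step 6: S(mul(add(SZ, Z), add(SZ, Z)))
  step 7: S(mul(S(add(Z, Z)), add(SZ, Z)))

Answer: after 7 steps: S(mul(S(add(Z, Z)), add(SZ, Z)))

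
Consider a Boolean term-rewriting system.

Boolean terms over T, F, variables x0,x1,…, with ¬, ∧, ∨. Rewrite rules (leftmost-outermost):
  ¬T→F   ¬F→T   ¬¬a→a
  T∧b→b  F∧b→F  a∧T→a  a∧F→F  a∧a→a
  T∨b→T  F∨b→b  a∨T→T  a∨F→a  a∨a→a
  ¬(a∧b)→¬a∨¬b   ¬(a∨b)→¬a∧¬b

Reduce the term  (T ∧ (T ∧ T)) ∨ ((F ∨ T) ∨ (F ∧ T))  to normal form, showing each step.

Answer: normal form = T  (in 3 steps)

Derivation:
  start: (T ∧ (T ∧ T)) ∨ ((F ∨ T) ∨ (F ∧ T))
  →1  (T ∧ T) ∨ ((F ∨ T) ∨ (F ∧ T))
  →2  T ∨ ((F ∨ T) ∨ (F ∧ T))
  →3  T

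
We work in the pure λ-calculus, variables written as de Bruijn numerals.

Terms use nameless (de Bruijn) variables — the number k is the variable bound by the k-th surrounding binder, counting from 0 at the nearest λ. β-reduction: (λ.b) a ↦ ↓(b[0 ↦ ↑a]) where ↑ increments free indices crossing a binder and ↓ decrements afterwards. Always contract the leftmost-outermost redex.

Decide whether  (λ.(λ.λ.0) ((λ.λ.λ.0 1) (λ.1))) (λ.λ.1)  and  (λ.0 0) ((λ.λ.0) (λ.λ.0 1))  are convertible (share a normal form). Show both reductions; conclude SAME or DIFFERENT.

Answer: SAME — A ⇓ λ.0, B ⇓ λ.0

Reduction:
Term A:
  start: (λ.(λ.λ.0) ((λ.λ.λ.0 1) (λ.1))) (λ.λ.1)
  →1  (λ.λ.0) ((λ.λ.λ.0 1) (λ.λ.λ.1))
  →2  λ.0

Term B:
  start: (λ.0 0) ((λ.λ.0) (λ.λ.0 1))
  →1  (λ.λ.0) (λ.λ.0 1) ((λ.λ.0) (λ.λ.0 1))
  →2  (λ.0) ((λ.λ.0) (λ.λ.0 1))
  →3  (λ.λ.0) (λ.λ.0 1)
  →4  λ.0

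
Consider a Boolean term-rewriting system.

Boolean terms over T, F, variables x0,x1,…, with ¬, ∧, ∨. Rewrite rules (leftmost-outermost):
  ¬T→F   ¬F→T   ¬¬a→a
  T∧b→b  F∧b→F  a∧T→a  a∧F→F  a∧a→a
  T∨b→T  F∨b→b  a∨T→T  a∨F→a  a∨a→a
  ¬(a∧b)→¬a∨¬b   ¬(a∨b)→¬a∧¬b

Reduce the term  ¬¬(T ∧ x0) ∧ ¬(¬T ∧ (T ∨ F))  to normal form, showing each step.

  start: ¬¬(T ∧ x0) ∧ ¬(¬T ∧ (T ∨ F))
  step 1: (T ∧ x0) ∧ ¬(¬T ∧ (T ∨ F))
  step 2: x0 ∧ ¬(¬T ∧ (T ∨ F))
  step 3: x0 ∧ (¬¬T ∨ ¬(T ∨ F))
  step 4: x0 ∧ (T ∨ ¬(T ∨ F))
  step 5: x0 ∧ T
  step 6: x0

Answer: normal form = x0  (in 6 steps)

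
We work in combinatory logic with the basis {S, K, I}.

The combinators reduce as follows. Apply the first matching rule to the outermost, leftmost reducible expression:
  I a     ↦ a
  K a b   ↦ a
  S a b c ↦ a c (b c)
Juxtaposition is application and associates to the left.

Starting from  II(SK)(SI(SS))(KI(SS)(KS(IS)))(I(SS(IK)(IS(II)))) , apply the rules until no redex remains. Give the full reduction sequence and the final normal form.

Answer: normal form = S(S(SI)(K(SI)))  (in 14 steps)

Derivation:
  start: II(SK)(SI(SS))(KI(SS)(KS(IS)))(I(SS(IK)(IS(II))))
  →1  I(SK)(SI(SS))(KI(SS)(KS(IS)))(I(SS(IK)(IS(II))))
  →2  SK(SI(SS))(KI(SS)(KS(IS)))(I(SS(IK)(IS(II))))
  →3  K(KI(SS)(KS(IS)))(SI(SS)(KI(SS)(KS(IS))))(I(SS(IK)(IS(II))))
  →4  KI(SS)(KS(IS))(I(SS(IK)(IS(II))))
  →5  I(KS(IS))(I(SS(IK)(IS(II))))
  →6  KS(IS)(I(SS(IK)(IS(II))))
  →7  S(I(SS(IK)(IS(II))))
  →8  S(SS(IK)(IS(II)))
  →9  S(S(IS(II))(IK(IS(II))))
  →10  S(S(S(II))(IK(IS(II))))
  →11  S(S(SI)(IK(IS(II))))
  →12  S(S(SI)(K(IS(II))))
  →13  S(S(SI)(K(S(II))))
  →14  S(S(SI)(K(SI)))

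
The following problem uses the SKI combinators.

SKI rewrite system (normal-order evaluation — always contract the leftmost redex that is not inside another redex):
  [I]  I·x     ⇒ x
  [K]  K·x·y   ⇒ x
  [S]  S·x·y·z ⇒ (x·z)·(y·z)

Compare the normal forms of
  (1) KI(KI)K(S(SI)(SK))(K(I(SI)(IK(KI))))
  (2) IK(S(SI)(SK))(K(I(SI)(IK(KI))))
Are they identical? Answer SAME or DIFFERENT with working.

Term A:
  start: KI(KI)K(S(SI)(SK))(K(I(SI)(IK(KI))))
  step 1: IK(S(SI)(SK))(K(I(SI)(IK(KI))))
  step 2: K(S(SI)(SK))(K(I(SI)(IK(KI))))
  step 3: S(SI)(SK)

Term B:
  start: IK(S(SI)(SK))(K(I(SI)(IK(KI))))
  step 1: K(S(SI)(SK))(K(I(SI)(IK(KI))))
  step 2: S(SI)(SK)

Answer: SAME — A ⇓ S(SI)(SK), B ⇓ S(SI)(SK)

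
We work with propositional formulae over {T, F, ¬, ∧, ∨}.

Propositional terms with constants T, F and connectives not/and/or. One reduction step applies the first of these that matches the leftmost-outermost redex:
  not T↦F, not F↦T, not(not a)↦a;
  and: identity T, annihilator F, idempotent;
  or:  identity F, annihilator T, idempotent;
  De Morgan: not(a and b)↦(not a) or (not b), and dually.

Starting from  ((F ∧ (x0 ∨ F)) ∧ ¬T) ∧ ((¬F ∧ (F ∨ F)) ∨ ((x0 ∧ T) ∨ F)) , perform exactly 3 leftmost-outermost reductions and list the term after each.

  start: ((F ∧ (x0 ∨ F)) ∧ ¬T) ∧ ((¬F ∧ (F ∨ F)) ∨ ((x0 ∧ T) ∨ F))
  [1] (F ∧ ¬T) ∧ ((¬F ∧ (F ∨ F)) ∨ ((x0 ∧ T) ∨ F))
  [2] F ∧ ((¬F ∧ (F ∨ F)) ∨ ((x0 ∧ T) ∨ F))
  [3] F

Answer: after 3 steps: F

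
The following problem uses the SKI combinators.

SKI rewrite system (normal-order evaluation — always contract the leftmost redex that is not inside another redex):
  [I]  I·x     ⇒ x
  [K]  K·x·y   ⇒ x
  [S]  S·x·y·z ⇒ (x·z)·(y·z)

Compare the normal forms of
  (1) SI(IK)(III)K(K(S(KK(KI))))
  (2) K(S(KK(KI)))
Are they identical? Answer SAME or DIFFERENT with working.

Term A:
  start: SI(IK)(III)K(K(S(KK(KI))))
  →1  I(III)(IK(III))K(K(S(KK(KI))))
  →2  III(IK(III))K(K(S(KK(KI))))
  →3  II(IK(III))K(K(S(KK(KI))))
  →4  I(IK(III))K(K(S(KK(KI))))
  →5  IK(III)K(K(S(KK(KI))))
  →6  K(III)K(K(S(KK(KI))))
  →7  III(K(S(KK(KI))))
  →8  II(K(S(KK(KI))))
  →9  I(K(S(KK(KI))))
  →10  K(S(KK(KI)))
  →11  K(SK)

Term B:
  start: K(S(KK(KI)))
  →1  K(SK)

Answer: SAME — A ⇓ K(SK), B ⇓ K(SK)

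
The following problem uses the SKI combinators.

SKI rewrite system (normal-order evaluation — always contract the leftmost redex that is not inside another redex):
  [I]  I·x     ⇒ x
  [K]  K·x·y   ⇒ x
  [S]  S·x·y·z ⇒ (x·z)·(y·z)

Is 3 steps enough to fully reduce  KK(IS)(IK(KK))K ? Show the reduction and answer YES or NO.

Answer: YES — reaches normal form K(KK) in 3 ≤ 3 steps

Reduction:
  start: KK(IS)(IK(KK))K
  →1  K(IK(KK))K
  →2  IK(KK)
  →3  K(KK)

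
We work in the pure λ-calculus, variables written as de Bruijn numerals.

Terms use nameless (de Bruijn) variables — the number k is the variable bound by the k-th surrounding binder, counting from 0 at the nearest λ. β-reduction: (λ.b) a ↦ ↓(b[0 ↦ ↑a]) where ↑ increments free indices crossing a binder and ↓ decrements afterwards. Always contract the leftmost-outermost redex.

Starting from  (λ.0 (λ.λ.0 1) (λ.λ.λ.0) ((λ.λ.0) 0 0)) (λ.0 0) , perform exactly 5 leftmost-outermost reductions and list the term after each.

  start: (λ.0 (λ.λ.0 1) (λ.λ.λ.0) ((λ.λ.0) 0 0)) (λ.0 0)
  step 1: (λ.0 0) (λ.λ.0 1) (λ.λ.λ.0) ((λ.λ.0) (λ.0 0) (λ.0 0))
  step 2: (λ.λ.0 1) (λ.λ.0 1) (λ.λ.λ.0) ((λ.λ.0) (λ.0 0) (λ.0 0))
  step 3: (λ.0 (λ.λ.0 1)) (λ.λ.λ.0) ((λ.λ.0) (λ.0 0) (λ.0 0))
  step 4: (λ.λ.λ.0) (λ.λ.0 1) ((λ.λ.0) (λ.0 0) (λ.0 0))
  step 5: (λ.λ.0) ((λ.λ.0) (λ.0 0) (λ.0 0))

Answer: after 5 steps: (λ.λ.0) ((λ.λ.0) (λ.0 0) (λ.0 0))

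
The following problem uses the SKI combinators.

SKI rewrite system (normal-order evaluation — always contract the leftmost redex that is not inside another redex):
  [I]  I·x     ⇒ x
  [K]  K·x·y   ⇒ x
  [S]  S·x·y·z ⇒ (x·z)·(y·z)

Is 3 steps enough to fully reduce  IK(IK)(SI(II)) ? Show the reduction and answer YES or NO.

Answer: YES — reaches normal form K in 3 ≤ 3 steps

Derivation:
  start: IK(IK)(SI(II))
  →1  K(IK)(SI(II))
  →2  IK
  →3  K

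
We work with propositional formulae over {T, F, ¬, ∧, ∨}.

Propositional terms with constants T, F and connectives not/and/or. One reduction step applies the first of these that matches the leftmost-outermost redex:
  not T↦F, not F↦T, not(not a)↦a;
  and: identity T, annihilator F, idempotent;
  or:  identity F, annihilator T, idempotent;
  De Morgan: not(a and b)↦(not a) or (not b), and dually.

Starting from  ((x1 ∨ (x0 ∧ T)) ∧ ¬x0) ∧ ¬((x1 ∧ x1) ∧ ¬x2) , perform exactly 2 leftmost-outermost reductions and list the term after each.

Answer: after 2 steps: ((x1 ∨ x0) ∧ ¬x0) ∧ (¬(x1 ∧ x1) ∨ ¬¬x2)

Reduction:
  start: ((x1 ∨ (x0 ∧ T)) ∧ ¬x0) ∧ ¬((x1 ∧ x1) ∧ ¬x2)
  [1] ((x1 ∨ x0) ∧ ¬x0) ∧ ¬((x1 ∧ x1) ∧ ¬x2)
  [2] ((x1 ∨ x0) ∧ ¬x0) ∧ (¬(x1 ∧ x1) ∨ ¬¬x2)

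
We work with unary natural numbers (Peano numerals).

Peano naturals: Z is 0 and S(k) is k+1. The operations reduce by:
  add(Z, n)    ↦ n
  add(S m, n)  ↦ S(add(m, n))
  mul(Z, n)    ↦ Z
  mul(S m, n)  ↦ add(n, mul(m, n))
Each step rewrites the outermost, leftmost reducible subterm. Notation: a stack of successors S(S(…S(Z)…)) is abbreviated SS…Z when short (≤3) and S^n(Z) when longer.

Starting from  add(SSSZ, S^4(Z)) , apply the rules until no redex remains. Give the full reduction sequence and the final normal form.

  start: add(SSSZ, S^4(Z))
  step 1: S(add(SSZ, S^4(Z)))
  step 2: S(S(add(SZ, S^4(Z))))
  step 3: S(S(S(add(Z, S^4(Z)))))
  step 4: S^7(Z)

Answer: normal form = S^7(Z)  (in 4 steps)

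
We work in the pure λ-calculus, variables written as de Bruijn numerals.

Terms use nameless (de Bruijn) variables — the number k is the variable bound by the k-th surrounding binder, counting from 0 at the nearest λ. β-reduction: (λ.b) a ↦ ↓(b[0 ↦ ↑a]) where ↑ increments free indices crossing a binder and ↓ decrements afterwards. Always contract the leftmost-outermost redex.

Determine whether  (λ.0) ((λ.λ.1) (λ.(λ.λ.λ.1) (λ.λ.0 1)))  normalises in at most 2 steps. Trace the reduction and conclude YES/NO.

  start: (λ.0) ((λ.λ.1) (λ.(λ.λ.λ.1) (λ.λ.0 1)))
  step 1: (λ.λ.1) (λ.(λ.λ.λ.1) (λ.λ.0 1))
  step 2: λ.λ.(λ.λ.λ.1) (λ.λ.0 1)

Answer: NO — after 2 steps the term is λ.λ.(λ.λ.λ.1) (λ.λ.0 1), not yet normal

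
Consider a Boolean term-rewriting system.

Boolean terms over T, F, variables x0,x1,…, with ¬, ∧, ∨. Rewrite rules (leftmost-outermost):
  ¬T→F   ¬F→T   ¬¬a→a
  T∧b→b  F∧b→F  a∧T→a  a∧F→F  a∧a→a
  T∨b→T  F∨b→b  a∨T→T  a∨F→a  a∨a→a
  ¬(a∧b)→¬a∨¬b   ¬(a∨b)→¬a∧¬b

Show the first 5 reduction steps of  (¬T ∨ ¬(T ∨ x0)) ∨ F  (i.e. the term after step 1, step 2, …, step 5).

Answer: after 5 steps: F ∧ ¬x0

Working:
  start: (¬T ∨ ¬(T ∨ x0)) ∨ F
  step 1: ¬T ∨ ¬(T ∨ x0)
  step 2: F ∨ ¬(T ∨ x0)
  step 3: ¬(T ∨ x0)
  step 4: ¬T ∧ ¬x0
  step 5: F ∧ ¬x0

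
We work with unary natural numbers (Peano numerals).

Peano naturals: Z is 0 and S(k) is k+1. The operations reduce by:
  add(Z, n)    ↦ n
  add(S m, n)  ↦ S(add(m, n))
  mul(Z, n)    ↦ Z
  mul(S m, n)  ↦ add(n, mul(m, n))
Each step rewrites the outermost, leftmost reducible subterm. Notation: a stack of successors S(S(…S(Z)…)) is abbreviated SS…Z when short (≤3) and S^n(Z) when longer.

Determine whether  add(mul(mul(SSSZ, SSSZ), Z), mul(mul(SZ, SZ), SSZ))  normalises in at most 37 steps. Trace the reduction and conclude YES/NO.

Answer: NO — after 37 steps the term is mul(add(SZ, mul(Z, SZ)), SSZ), not yet normal

Derivation:
  start: add(mul(mul(SSSZ, SSSZ), Z), mul(mul(SZ, SZ), SSZ))
  [1] add(mul(add(SSSZ, mul(SSZ, SSSZ)), Z), mul(mul(SZ, SZ), SSZ))
  [2] add(mul(S(add(SSZ, mul(SSZ, SSSZ))), Z), mul(mul(SZ, SZ), SSZ))
  [3] add(add(Z, mul(add(SSZ, mul(SSZ, SSSZ)), Z)), mul(mul(SZ, SZ), SSZ))
  [4] add(mul(add(SSZ, mul(SSZ, SSSZ)), Z), mul(mul(SZ, SZ), SSZ))
  [5] add(mul(S(add(SZ, mul(SSZ, SSSZ))), Z), mul(mul(SZ, SZ), SSZ))
  [6] add(add(Z, mul(add(SZ, mul(SSZ, SSSZ)), Z)), mul(mul(SZ, SZ), SSZ))
  [7] add(mul(add(SZ, mul(SSZ, SSSZ)), Z), mul(mul(SZ, SZ), SSZ))
  [8] add(mul(S(add(Z, mul(SSZ, SSSZ))), Z), mul(mul(SZ, SZ), SSZ))
  [9] add(add(Z, mul(add(Z, mul(SSZ, SSSZ)), Z)), mul(mul(SZ, SZ), SSZ))
  [10] add(mul(add(Z, mul(SSZ, SSSZ)), Z), mul(mul(SZ, SZ), SSZ))
  [11] add(mul(mul(SSZ, SSSZ), Z), mul(mul(SZ, SZ), SSZ))
  [12] add(mul(add(SSSZ, mul(SZ, SSSZ)), Z), mul(mul(SZ, SZ), SSZ))
  [13] add(mul(S(add(SSZ, mul(SZ, SSSZ))), Z), mul(mul(SZ, SZ), SSZ))
  [14] add(add(Z, mul(add(SSZ, mul(SZ, SSSZ)), Z)), mul(mul(SZ, SZ), SSZ))
  [15] add(mul(add(SSZ, mul(SZ, SSSZ)), Z), mul(mul(SZ, SZ), SSZ))
  [16] add(mul(S(add(SZ, mul(SZ, SSSZ))), Z), mul(mul(SZ, SZ), SSZ))
  [17] add(add(Z, mul(add(SZ, mul(SZ, SSSZ)), Z)), mul(mul(SZ, SZ), SSZ))
  [18] add(mul(add(SZ, mul(SZ, SSSZ)), Z), mul(mul(SZ, SZ), SSZ))
  [19] add(mul(S(add(Z, mul(SZ, SSSZ))), Z), mul(mul(SZ, SZ), SSZ))
  [20] add(add(Z, mul(add(Z, mul(SZ, SSSZ)), Z)), mul(mul(SZ, SZ), SSZ))
  [21] add(mul(add(Z, mul(SZ, SSSZ)), Z), mul(mul(SZ, SZ), SSZ))
  [22] add(mul(mul(SZ, SSSZ), Z), mul(mul(SZ, SZ), SSZ))
  [23] add(mul(add(SSSZ, mul(Z, SSSZ)), Z), mul(mul(SZ, SZ), SSZ))
  [24] add(mul(S(add(SSZ, mul(Z, SSSZ))), Z), mul(mul(SZ, SZ), SSZ))
  [25] add(add(Z, mul(add(SSZ, mul(Z, SSSZ)), Z)), mul(mul(SZ, SZ), SSZ))
  [26] add(mul(add(SSZ, mul(Z, SSSZ)), Z), mul(mul(SZ, SZ), SSZ))
  [27] add(mul(S(add(SZ, mul(Z, SSSZ))), Z), mul(mul(SZ, SZ), SSZ))
  [28] add(add(Z, mul(add(SZ, mul(Z, SSSZ)), Z)), mul(mul(SZ, SZ), SSZ))
  [29] add(mul(add(SZ, mul(Z, SSSZ)), Z), mul(mul(SZ, SZ), SSZ))
  [30] add(mul(S(add(Z, mul(Z, SSSZ))), Z), mul(mul(SZ, SZ), SSZ))
  [31] add(add(Z, mul(add(Z, mul(Z, SSSZ)), Z)), mul(mul(SZ, SZ), SSZ))
  [32] add(mul(add(Z, mul(Z, SSSZ)), Z), mul(mul(SZ, SZ), SSZ))
  [33] add(mul(mul(Z, SSSZ), Z), mul(mul(SZ, SZ), SSZ))
  [34] add(mul(Z, Z), mul(mul(SZ, SZ), SSZ))
  [35] add(Z, mul(mul(SZ, SZ), SSZ))
  [36] mul(mul(SZ, SZ), SSZ)
  [37] mul(add(SZ, mul(Z, SZ)), SSZ)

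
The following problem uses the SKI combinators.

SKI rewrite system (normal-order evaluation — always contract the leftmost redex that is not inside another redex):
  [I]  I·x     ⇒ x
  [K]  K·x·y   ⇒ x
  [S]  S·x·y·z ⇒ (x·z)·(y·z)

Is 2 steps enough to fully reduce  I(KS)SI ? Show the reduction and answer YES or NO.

  start: I(KS)SI
  [1] KSSI
  [2] SI

Answer: YES — reaches normal form SI in 2 ≤ 2 steps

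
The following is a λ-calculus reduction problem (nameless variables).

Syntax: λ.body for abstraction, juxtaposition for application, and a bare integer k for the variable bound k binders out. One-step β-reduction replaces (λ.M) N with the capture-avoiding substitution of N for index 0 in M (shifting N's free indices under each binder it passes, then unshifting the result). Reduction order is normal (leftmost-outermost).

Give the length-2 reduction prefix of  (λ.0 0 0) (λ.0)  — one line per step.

Answer: after 2 steps: (λ.0) (λ.0)

Reduction:
  start: (λ.0 0 0) (λ.0)
  [1] (λ.0) (λ.0) (λ.0)
  [2] (λ.0) (λ.0)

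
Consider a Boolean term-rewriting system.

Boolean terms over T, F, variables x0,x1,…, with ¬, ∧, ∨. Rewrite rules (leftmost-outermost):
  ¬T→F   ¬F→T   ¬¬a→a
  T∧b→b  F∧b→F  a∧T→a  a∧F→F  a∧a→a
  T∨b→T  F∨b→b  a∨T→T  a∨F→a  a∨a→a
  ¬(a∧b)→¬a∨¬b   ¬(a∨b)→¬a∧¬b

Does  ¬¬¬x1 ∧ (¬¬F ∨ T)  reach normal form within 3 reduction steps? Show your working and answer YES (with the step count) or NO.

Answer: YES — reaches normal form ¬x1 in 3 ≤ 3 steps

Working:
  start: ¬¬¬x1 ∧ (¬¬F ∨ T)
  [1] ¬x1 ∧ (¬¬F ∨ T)
  [2] ¬x1 ∧ T
  [3] ¬x1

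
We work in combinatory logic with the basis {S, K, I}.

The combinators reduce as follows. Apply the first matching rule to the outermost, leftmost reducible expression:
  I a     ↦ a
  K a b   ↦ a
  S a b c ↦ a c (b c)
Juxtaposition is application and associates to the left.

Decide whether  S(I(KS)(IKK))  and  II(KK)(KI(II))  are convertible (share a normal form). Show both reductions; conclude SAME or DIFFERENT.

Term A:
  start: S(I(KS)(IKK))
  →1  S(KS(IKK))
  →2  SS

Term B:
  start: II(KK)(KI(II))
  →1  I(KK)(KI(II))
  →2  KK(KI(II))
  →3  K

Answer: DIFFERENT — A ⇓ SS, B ⇓ K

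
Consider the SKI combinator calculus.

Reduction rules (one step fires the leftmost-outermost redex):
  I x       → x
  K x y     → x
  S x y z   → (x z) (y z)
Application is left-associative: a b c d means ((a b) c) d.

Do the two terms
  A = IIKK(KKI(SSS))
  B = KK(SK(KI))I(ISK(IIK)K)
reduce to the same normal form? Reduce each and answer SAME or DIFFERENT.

Term A:
  start: IIKK(KKI(SSS))
  [1] IKK(KKI(SSS))
  [2] KK(KKI(SSS))
  [3] K

Term B:
  start: KK(SK(KI))I(ISK(IIK)K)
  [1] KI(ISK(IIK)K)
  [2] I

Answer: DIFFERENT — A ⇓ K, B ⇓ I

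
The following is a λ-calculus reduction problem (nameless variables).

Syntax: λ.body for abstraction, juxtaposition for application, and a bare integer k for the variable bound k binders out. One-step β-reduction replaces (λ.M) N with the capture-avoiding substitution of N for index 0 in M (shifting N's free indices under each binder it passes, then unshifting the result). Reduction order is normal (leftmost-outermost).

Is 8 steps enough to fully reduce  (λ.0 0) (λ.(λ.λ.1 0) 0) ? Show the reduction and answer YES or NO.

Answer: YES — reaches normal form λ.λ.1 0 in 5 ≤ 8 steps

Derivation:
  start: (λ.0 0) (λ.(λ.λ.1 0) 0)
  step 1: (λ.(λ.λ.1 0) 0) (λ.(λ.λ.1 0) 0)
  step 2: (λ.λ.1 0) (λ.(λ.λ.1 0) 0)
  step 3: λ.(λ.(λ.λ.1 0) 0) 0
  step 4: λ.(λ.λ.1 0) 0
  step 5: λ.λ.1 0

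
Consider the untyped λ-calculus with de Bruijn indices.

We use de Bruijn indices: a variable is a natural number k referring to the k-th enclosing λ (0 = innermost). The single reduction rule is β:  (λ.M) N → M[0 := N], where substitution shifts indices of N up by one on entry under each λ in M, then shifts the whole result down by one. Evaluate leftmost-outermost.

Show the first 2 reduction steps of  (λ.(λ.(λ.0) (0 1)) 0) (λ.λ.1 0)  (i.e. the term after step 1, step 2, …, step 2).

  start: (λ.(λ.(λ.0) (0 1)) 0) (λ.λ.1 0)
  step 1: (λ.(λ.0) (0 (λ.λ.1 0))) (λ.λ.1 0)
  step 2: (λ.0) ((λ.λ.1 0) (λ.λ.1 0))

Answer: after 2 steps: (λ.0) ((λ.λ.1 0) (λ.λ.1 0))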